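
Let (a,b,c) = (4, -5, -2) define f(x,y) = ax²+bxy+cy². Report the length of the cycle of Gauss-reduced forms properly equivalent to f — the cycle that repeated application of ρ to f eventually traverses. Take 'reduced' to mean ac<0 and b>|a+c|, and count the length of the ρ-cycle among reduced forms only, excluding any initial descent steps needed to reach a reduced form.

D = 57, ⌊√D⌋ = 7
descent: ρ → (-2,5,4)  [lands on river]
river: ρ → (4,3,-3)
river: ρ → (-3,3,4)
river: ρ → (4,5,-2)
river: ρ → (-2,7,1)
river: ρ → (1,7,-2)
ρ-cycle length = 6 (tail of 1 descent step not counted)

6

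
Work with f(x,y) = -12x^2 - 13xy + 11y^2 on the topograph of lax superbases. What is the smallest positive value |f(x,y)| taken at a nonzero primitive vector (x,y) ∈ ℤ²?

descent: ρ → (11,13,-12)  [lands on river]
river: ρ → (-12,11,12)
river: ρ → (12,13,-11)
river: ρ → (-11,9,14)
river: ρ → (14,19,-6)
river: ρ → (-6,17,17)
river: ρ → (17,17,-6)
river: ρ → (-6,19,14)
river: ρ → (14,9,-11)
river: ρ → (-11,13,12)
river: ρ → (12,11,-12)
river: ρ → (-12,13,11)
river: ρ → (11,9,-14)
river: ρ → (-14,19,6)
river: ρ → (6,17,-17)
river: ρ → (-17,17,6)
river: ρ → (6,19,-14)
river: ρ → (-14,9,11)
closes: descent 1, river 18
min |a| on river = 6

6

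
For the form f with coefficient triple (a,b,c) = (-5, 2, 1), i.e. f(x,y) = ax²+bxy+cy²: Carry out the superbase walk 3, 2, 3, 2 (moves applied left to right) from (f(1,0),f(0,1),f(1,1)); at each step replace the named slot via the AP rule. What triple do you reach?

start (-5,1,-2) = (f(1,0),f(0,1),f(1,1))
replace slot 3: 2·((-5)+1) − (-2) = -6 → (-5,1,-6)
replace slot 2: 2·((-5)+(-6)) − 1 = -23 → (-5,-23,-6)
replace slot 3: 2·((-5)+(-23)) − (-6) = -50 → (-5,-23,-50)
replace slot 2: 2·((-5)+(-50)) − (-23) = -87 → (-5,-87,-50)

-5,-87,-50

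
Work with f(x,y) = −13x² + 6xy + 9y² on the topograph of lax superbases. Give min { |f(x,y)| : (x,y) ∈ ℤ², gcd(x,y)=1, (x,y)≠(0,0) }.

river: ρ → (9,12,-10)
river: ρ → (-10,8,11)
river: ρ → (11,14,-7)
river: ρ → (-7,14,11)
river: ρ → (11,8,-10)
river: ρ → (-10,12,9)
river: ρ → (9,6,-13)
river: ρ → (-13,20,2)
river: ρ → (2,20,-13)
river: ρ → (-13,6,9)
closes: descent 0, river 10
min |a| on river = 2

2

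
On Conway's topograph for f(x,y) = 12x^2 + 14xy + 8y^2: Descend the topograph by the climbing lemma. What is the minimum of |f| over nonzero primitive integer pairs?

translate: b→-10 (≡14 mod 24), so (12,14,8)→(12,-10,6)
flip: (12,-10,6)→(6,10,12)
translate: b→-2 (≡10 mod 12), so (6,10,12)→(6,-2,8)
reduced (well bottom): (6,-2,8) with a≤c, −a<b≤a
well minimum = a = 6

6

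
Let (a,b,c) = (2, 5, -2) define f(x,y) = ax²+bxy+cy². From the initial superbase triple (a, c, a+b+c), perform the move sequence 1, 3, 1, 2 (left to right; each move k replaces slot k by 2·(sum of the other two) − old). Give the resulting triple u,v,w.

start (2,-2,5) = (f(1,0),f(0,1),f(1,1))
replace slot 1: 2·((-2)+5) − 2 = 4 → (4,-2,5)
replace slot 3: 2·(4+(-2)) − 5 = -1 → (4,-2,-1)
replace slot 1: 2·((-2)+(-1)) − 4 = -10 → (-10,-2,-1)
replace slot 2: 2·((-10)+(-1)) − (-2) = -20 → (-10,-20,-1)

-10,-20,-1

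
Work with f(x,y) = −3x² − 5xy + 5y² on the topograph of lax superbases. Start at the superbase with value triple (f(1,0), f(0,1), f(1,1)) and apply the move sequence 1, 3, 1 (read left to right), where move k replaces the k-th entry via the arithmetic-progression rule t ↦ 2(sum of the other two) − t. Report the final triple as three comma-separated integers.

start (-3,5,-3) = (f(1,0),f(0,1),f(1,1))
replace slot 1: 2·(5+(-3)) − (-3) = 7 → (7,5,-3)
replace slot 3: 2·(7+5) − (-3) = 27 → (7,5,27)
replace slot 1: 2·(5+27) − 7 = 57 → (57,5,27)

57,5,27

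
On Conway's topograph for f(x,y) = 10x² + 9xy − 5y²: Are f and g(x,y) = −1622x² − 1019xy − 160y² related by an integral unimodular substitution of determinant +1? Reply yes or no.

D₁ = 281, D₂ = 281
river cycle of f (length 30): (-5, 11, 8), (8, 5, -8), (-8, 11, 5), (5, 9, -10), (-10, 11, 4), (4, 13, -7), (-7, 15, 2), (2, 13, -14), (-14, 15, 1), (1, 15, -14), … (20 more)
river cycle of g (length 30): (-5, 11, 8), (8, 5, -8), (-8, 11, 5), (5, 9, -10), (-10, 11, 4), (4, 13, -7), (-7, 15, 2), (2, 13, -14), (-14, 15, 1), (1, 15, -14), … (20 more)
cycles coincide ⇒ equivalent

yes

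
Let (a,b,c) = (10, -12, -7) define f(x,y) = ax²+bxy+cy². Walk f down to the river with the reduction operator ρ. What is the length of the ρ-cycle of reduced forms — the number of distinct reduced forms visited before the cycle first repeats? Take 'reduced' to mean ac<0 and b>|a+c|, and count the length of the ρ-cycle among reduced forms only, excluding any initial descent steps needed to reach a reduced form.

D = 424, ⌊√D⌋ = 20
descent: ρ → (-7,12,10)  [lands on river]
river: ρ → (10,8,-9)
river: ρ → (-9,10,9)
river: ρ → (9,8,-10)
river: ρ → (-10,12,7)
river: ρ → (7,16,-6)
river: ρ → (-6,20,1)
river: ρ → (1,20,-6)
river: ρ → (-6,16,7)
river: ρ → (7,12,-10)
river: ρ → (-10,8,9)
river: ρ → (9,10,-9)
river: ρ → (-9,8,10)
river: ρ → (10,12,-7)
river: ρ → (-7,16,6)
river: ρ → (6,20,-1)
river: ρ → (-1,20,6)
river: ρ → (6,16,-7)
ρ-cycle length = 18 (tail of 1 descent step not counted)

18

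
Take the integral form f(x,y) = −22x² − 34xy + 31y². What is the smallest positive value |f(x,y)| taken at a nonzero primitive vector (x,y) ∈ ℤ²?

descent: ρ → (31,34,-22)  [lands on river]
river: ρ → (-22,54,11)
river: ρ → (11,56,-17)
river: ρ → (-17,46,26)
river: ρ → (26,58,-5)
river: ρ → (-5,62,2)
river: ρ → (2,62,-5)
river: ρ → (-5,58,26)
river: ρ → (26,46,-17)
river: ρ → (-17,56,11)
river: ρ → (11,54,-22)
river: ρ → (-22,34,31)
river: ρ → (31,28,-25)
river: ρ → (-25,22,34)
river: ρ → (34,46,-13)
river: ρ → (-13,58,10)
river: ρ → (10,62,-1)
river: ρ → (-1,62,10)
river: ρ → (10,58,-13)
river: ρ → (-13,46,34)
river: ρ → (34,22,-25)
river: ρ → (-25,28,31)
closes: descent 1, river 22
min |a| on river = 1

1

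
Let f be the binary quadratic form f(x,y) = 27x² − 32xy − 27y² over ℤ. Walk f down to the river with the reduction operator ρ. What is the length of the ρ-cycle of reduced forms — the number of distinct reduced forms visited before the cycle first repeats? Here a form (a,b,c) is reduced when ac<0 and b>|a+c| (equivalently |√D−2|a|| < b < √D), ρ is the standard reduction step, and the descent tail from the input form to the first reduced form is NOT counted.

D = 3940, ⌊√D⌋ = 62
descent: ρ → (-27,32,27)  [lands on river]
river: ρ → (27,22,-32)
river: ρ → (-32,42,17)
river: ρ → (17,60,-5)
river: ρ → (-5,60,17)
river: ρ → (17,42,-32)
river: ρ → (-32,22,27)
river: ρ → (27,32,-27)
river: ρ → (-27,22,32)
river: ρ → (32,42,-17)
river: ρ → (-17,60,5)
river: ρ → (5,60,-17)
river: ρ → (-17,42,32)
river: ρ → (32,22,-27)
ρ-cycle length = 14 (tail of 1 descent step not counted)

14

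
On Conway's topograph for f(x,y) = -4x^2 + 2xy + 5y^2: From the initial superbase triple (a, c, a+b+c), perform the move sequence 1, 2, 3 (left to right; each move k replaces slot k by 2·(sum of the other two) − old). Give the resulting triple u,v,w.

start (-4,5,3) = (f(1,0),f(0,1),f(1,1))
replace slot 1: 2·(5+3) − (-4) = 20 → (20,5,3)
replace slot 2: 2·(20+3) − 5 = 41 → (20,41,3)
replace slot 3: 2·(20+41) − 3 = 119 → (20,41,119)

20,41,119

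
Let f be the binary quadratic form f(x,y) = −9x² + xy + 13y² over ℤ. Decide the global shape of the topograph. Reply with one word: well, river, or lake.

D = b²−4ac = 1² − 4·(-9)·13 = 469
D > 0 non-square ⇒ indefinite ⇒ periodic river

river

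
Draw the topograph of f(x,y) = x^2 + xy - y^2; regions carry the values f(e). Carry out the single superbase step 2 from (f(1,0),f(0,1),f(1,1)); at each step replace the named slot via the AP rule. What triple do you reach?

start (1,-1,1) = (f(1,0),f(0,1),f(1,1))
replace slot 2: 2·(1+1) − (-1) = 5 → (1,5,1)

1,5,1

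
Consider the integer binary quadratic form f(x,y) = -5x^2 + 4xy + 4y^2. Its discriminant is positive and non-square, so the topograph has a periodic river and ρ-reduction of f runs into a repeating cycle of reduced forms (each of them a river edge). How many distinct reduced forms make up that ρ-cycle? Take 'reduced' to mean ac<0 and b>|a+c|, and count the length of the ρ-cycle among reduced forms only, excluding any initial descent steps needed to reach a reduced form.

D = 96, ⌊√D⌋ = 9
river: ρ → (4,4,-5)
river: ρ → (-5,6,3)
river: ρ → (3,6,-5)
river: ρ → (-5,4,4)
ρ-cycle length = 4 (tail of 0 descent steps not counted)

4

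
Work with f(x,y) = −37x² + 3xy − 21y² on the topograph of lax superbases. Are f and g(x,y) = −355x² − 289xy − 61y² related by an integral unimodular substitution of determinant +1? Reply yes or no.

D₁ = -3099, D₂ = -3099
f is negative-definite; reduce −f:
−f: flip: (37,-3,21)→(21,3,37)
−f: reduced (well bottom): (21,3,37) with a≤c, −a<b≤a
flip sign back: reduced form of f is (-21,-3,-37)
g is negative-definite; reduce −g:
−g: flip: (355,289,61)→(61,-289,355)
−g: translate: b→-45 (≡-289 mod 122), so (61,-289,355)→(61,-45,21)
−g: flip: (61,-45,21)→(21,45,61)
−g: translate: b→3 (≡45 mod 42), so (21,45,61)→(21,3,37)
−g: reduced (well bottom): (21,3,37) with a≤c, −a<b≤a
flip sign back: reduced form of g is (-21,-3,-37)
reduced forms (-21, -3, -37) vs (-21, -3, -37) ⇒ equivalent

yes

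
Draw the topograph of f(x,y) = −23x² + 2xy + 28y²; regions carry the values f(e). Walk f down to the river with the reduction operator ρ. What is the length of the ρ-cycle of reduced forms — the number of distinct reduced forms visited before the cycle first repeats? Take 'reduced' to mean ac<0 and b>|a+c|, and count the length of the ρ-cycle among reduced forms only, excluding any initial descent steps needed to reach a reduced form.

D = 2580, ⌊√D⌋ = 50
descent: ρ → (28,-2,-23)
descent: ρ → (-23,48,3)  [lands on river]
river: ρ → (3,48,-23)
river: ρ → (-23,44,7)
river: ρ → (7,40,-35)
river: ρ → (-35,30,12)
river: ρ → (12,42,-17)
river: ρ → (-17,26,28)
river: ρ → (28,30,-15)
river: ρ → (-15,30,28)
river: ρ → (28,26,-17)
river: ρ → (-17,42,12)
river: ρ → (12,30,-35)
river: ρ → (-35,40,7)
river: ρ → (7,44,-23)
ρ-cycle length = 14 (tail of 2 descent steps not counted)

14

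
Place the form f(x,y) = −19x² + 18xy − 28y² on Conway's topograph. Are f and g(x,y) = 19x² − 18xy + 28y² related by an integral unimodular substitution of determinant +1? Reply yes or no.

D₁ = -1804, D₂ = -1804
f is negative-definite; reduce −f:
−f: reduced (well bottom): (19,-18,28) with a≤c, −a<b≤a
flip sign back: reduced form of f is (-19,18,-28)
g: reduced (well bottom): (19,-18,28) with a≤c, −a<b≤a
reduced forms (-19, 18, -28) vs (19, -18, 28) ⇒ inequivalent

no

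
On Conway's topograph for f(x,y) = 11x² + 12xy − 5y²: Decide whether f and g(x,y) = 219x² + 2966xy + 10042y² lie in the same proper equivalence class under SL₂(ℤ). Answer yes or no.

D₁ = 364, D₂ = 364
river cycle of f (length 8): (-5, 18, 2), (2, 18, -5), (-5, 12, 11), (11, 10, -6), (-6, 14, 7), (7, 14, -6), (-6, 10, 11), (11, 12, -5)
river cycle of g (length 8): (11, 12, -5), (-5, 18, 2), (2, 18, -5), (-5, 12, 11), (11, 10, -6), (-6, 14, 7), (7, 14, -6), (-6, 10, 11)
cycles coincide ⇒ equivalent

yes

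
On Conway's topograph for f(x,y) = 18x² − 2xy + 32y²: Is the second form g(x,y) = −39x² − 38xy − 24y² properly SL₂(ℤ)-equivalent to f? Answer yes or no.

D₁ = -2300, D₂ = -2300
f: reduced (well bottom): (18,-2,32) with a≤c, −a<b≤a
g is negative-definite; reduce −g:
−g: flip: (39,38,24)→(24,-38,39)
−g: translate: b→10 (≡-38 mod 48), so (24,-38,39)→(24,10,25)
−g: reduced (well bottom): (24,10,25) with a≤c, −a<b≤a
flip sign back: reduced form of g is (-24,-10,-25)
reduced forms (18, -2, 32) vs (-24, -10, -25) ⇒ inequivalent

no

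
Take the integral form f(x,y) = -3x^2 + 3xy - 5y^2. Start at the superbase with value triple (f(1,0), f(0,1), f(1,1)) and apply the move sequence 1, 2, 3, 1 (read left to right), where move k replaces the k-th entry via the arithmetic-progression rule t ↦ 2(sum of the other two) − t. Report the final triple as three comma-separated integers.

start (-3,-5,-5) = (f(1,0),f(0,1),f(1,1))
replace slot 1: 2·((-5)+(-5)) − (-3) = -17 → (-17,-5,-5)
replace slot 2: 2·((-17)+(-5)) − (-5) = -39 → (-17,-39,-5)
replace slot 3: 2·((-17)+(-39)) − (-5) = -107 → (-17,-39,-107)
replace slot 1: 2·((-39)+(-107)) − (-17) = -275 → (-275,-39,-107)

-275,-39,-107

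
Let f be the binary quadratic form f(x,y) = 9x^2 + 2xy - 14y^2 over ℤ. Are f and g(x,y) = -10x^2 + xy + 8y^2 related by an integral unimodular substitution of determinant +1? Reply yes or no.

D₁ = 508, D₂ = 321
discriminants differ ⇒ not SL₂(ℤ)-equivalent

no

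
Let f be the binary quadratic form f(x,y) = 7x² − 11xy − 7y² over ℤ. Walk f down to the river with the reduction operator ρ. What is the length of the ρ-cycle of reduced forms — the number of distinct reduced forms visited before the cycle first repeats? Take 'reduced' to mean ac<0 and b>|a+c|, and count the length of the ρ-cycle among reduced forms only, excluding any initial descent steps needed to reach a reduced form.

D = 317, ⌊√D⌋ = 17
descent: ρ → (-7,11,7)  [lands on river]
river: ρ → (7,17,-1)
river: ρ → (-1,17,7)
river: ρ → (7,11,-7)
river: ρ → (-7,17,1)
river: ρ → (1,17,-7)
ρ-cycle length = 6 (tail of 1 descent step not counted)

6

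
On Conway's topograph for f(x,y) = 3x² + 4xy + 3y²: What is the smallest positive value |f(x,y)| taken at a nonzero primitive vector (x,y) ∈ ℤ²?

translate: b→-2 (≡4 mod 6), so (3,4,3)→(3,-2,2)
flip: (3,-2,2)→(2,2,3)
reduced (well bottom): (2,2,3) with a≤c, −a<b≤a
well minimum = a = 2

2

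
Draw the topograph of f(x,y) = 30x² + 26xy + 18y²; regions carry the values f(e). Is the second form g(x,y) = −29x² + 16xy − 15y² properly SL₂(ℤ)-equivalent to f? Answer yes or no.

D₁ = -1484, D₂ = -1484
f: flip: (30,26,18)→(18,-26,30)
f: translate: b→10 (≡-26 mod 36), so (18,-26,30)→(18,10,22)
f: reduced (well bottom): (18,10,22) with a≤c, −a<b≤a
g is negative-definite; reduce −g:
−g: flip: (29,-16,15)→(15,16,29)
−g: translate: b→-14 (≡16 mod 30), so (15,16,29)→(15,-14,28)
−g: reduced (well bottom): (15,-14,28) with a≤c, −a<b≤a
flip sign back: reduced form of g is (-15,14,-28)
reduced forms (18, 10, 22) vs (-15, 14, -28) ⇒ inequivalent

no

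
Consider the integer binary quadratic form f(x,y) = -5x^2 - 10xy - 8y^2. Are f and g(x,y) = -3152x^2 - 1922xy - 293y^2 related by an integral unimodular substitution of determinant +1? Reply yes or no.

D₁ = -60, D₂ = -60
f is negative-definite; reduce −f:
−f: translate: b→0 (≡10 mod 10), so (5,10,8)→(5,0,3)
−f: flip: (5,0,3)→(3,0,5)
−f: reduced (well bottom): (3,0,5) with a≤c, −a<b≤a
flip sign back: reduced form of f is (-3,0,-5)
g is negative-definite; reduce −g:
−g: flip: (3152,1922,293)→(293,-1922,3152)
−g: translate: b→-164 (≡-1922 mod 586), so (293,-1922,3152)→(293,-164,23)
−g: flip: (293,-164,23)→(23,164,293)
−g: translate: b→-20 (≡164 mod 46), so (23,164,293)→(23,-20,5)
−g: flip: (23,-20,5)→(5,20,23)
−g: translate: b→0 (≡20 mod 10), so (5,20,23)→(5,0,3)
−g: flip: (5,0,3)→(3,0,5)
−g: reduced (well bottom): (3,0,5) with a≤c, −a<b≤a
flip sign back: reduced form of g is (-3,0,-5)
reduced forms (-3, 0, -5) vs (-3, 0, -5) ⇒ equivalent

yes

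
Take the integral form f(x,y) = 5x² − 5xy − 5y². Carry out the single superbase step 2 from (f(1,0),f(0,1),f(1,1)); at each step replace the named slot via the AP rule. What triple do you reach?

start (5,-5,-5) = (f(1,0),f(0,1),f(1,1))
replace slot 2: 2·(5+(-5)) − (-5) = 5 → (5,5,-5)

5,5,-5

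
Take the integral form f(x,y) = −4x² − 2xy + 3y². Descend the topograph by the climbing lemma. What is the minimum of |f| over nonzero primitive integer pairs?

descent: ρ → (3,2,-4)  [lands on river]
river: ρ → (-4,6,1)
river: ρ → (1,6,-4)
river: ρ → (-4,2,3)
river: ρ → (3,4,-3)
river: ρ → (-3,2,4)
river: ρ → (4,6,-1)
river: ρ → (-1,6,4)
river: ρ → (4,2,-3)
river: ρ → (-3,4,3)
closes: descent 1, river 10
min |a| on river = 1

1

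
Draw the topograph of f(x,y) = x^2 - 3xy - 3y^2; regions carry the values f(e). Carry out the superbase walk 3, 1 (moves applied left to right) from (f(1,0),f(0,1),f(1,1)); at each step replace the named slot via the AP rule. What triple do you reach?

start (1,-3,-5) = (f(1,0),f(0,1),f(1,1))
replace slot 3: 2·(1+(-3)) − (-5) = 1 → (1,-3,1)
replace slot 1: 2·((-3)+1) − 1 = -5 → (-5,-3,1)

-5,-3,1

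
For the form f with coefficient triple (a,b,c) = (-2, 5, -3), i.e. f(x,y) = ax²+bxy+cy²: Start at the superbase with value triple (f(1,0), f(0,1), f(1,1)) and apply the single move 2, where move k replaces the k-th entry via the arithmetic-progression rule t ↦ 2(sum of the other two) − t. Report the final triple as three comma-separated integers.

start (-2,-3,0) = (f(1,0),f(0,1),f(1,1))
replace slot 2: 2·((-2)+0) − (-3) = -1 → (-2,-1,0)

-2,-1,0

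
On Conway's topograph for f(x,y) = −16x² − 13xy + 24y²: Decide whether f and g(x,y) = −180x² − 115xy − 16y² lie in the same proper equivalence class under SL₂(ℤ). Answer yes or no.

D₁ = 1705, D₂ = 1705
river cycle of f (length 10): (24, 13, -16), (-16, 19, 21), (21, 23, -14), (-14, 33, 11), (11, 33, -14), (-14, 23, 21), (21, 19, -16), (-16, 13, 24), (24, 35, -5), (-5, 35, 24)
river cycle of g (length 10): (-16, 19, 21), (21, 23, -14), (-14, 33, 11), (11, 33, -14), (-14, 23, 21), (21, 19, -16), (-16, 13, 24), (24, 35, -5), (-5, 35, 24), (24, 13, -16)
cycles coincide ⇒ equivalent

yes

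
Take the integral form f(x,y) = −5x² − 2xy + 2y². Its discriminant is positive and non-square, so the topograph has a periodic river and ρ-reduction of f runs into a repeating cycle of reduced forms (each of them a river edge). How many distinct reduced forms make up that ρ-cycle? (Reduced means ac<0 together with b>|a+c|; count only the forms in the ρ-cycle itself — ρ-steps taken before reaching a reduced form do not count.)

D = 44, ⌊√D⌋ = 6
descent: ρ → (2,6,-1)  [lands on river]
river: ρ → (-1,6,2)
ρ-cycle length = 2 (tail of 1 descent step not counted)

2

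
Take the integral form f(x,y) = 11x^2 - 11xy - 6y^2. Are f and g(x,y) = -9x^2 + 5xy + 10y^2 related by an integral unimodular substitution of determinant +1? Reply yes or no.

D₁ = 385, D₂ = 385
river cycle of f (length 12): (-6, 11, 11), (11, 11, -6), (-6, 13, 9), (9, 5, -10), (-10, 15, 4), (4, 17, -6), (-6, 19, 1), (1, 19, -6), (-6, 17, 4), (4, 15, -10), … (2 more)
river cycle of g (length 12): (10, 15, -4), (-4, 17, 6), (6, 19, -1), (-1, 19, 6), (6, 17, -4), (-4, 15, 10), (10, 5, -9), (-9, 13, 6), (6, 11, -11), (-11, 11, 6), … (2 more)
cycles differ ⇒ inequivalent

no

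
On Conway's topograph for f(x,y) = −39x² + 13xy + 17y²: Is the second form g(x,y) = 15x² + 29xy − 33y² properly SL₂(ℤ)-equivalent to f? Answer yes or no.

D₁ = 2821, D₂ = 2821
river cycle of f (length 14): (17, 21, -35), (-35, 49, 3), (3, 53, -1), (-1, 53, 3), (3, 49, -35), (-35, 21, 17), (17, 47, -9), (-9, 43, 27), (27, 11, -25), (-25, 39, 13), … (4 more)
river cycle of g (length 16): (-33, 37, 11), (11, 51, -5), (-5, 49, 21), (21, 35, -19), (-19, 41, 15), (15, 49, -7), (-7, 49, 15), (15, 41, -19), (-19, 35, 21), (21, 49, -5), … (6 more)
cycles differ ⇒ inequivalent

no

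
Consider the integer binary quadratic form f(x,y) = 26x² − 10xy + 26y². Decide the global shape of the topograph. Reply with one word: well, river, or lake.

D = b²−4ac = (-10)² − 4·26·26 = -2604
D < 0 ⇒ definite ⇒ every region one sign ⇒ single well

well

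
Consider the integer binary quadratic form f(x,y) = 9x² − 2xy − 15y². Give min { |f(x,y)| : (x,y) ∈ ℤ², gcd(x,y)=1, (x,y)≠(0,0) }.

descent: ρ → (-15,2,9)
descent: ρ → (9,16,-8)  [lands on river]
river: ρ → (-8,16,9)
river: ρ → (9,20,-4)
river: ρ → (-4,20,9)
closes: descent 2, river 4
min |a| on river = 4

4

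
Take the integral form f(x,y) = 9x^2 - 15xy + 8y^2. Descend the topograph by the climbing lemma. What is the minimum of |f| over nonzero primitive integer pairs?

translate: b→3 (≡-15 mod 18), so (9,-15,8)→(9,3,2)
flip: (9,3,2)→(2,-3,9)
translate: b→1 (≡-3 mod 4), so (2,-3,9)→(2,1,8)
reduced (well bottom): (2,1,8) with a≤c, −a<b≤a
well minimum = a = 2

2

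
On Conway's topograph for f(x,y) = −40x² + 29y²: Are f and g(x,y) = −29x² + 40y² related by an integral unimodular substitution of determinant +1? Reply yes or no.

D₁ = 4640, D₂ = 4640
river cycle of f (length 8): (29, 58, -11), (-11, 52, 44), (44, 36, -19), (-19, 40, 40), (40, 40, -19), (-19, 36, 44), (44, 52, -11), (-11, 58, 29)
river cycle of g (length 8): (-29, 58, 11), (11, 52, -44), (-44, 36, 19), (19, 40, -40), (-40, 40, 19), (19, 36, -44), (-44, 52, 11), (11, 58, -29)
cycles differ ⇒ inequivalent

no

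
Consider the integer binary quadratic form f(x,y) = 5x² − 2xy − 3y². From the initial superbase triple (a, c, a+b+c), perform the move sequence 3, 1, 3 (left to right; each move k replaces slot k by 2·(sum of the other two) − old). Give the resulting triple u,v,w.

start (5,-3,0) = (f(1,0),f(0,1),f(1,1))
replace slot 3: 2·(5+(-3)) − 0 = 4 → (5,-3,4)
replace slot 1: 2·((-3)+4) − 5 = -3 → (-3,-3,4)
replace slot 3: 2·((-3)+(-3)) − 4 = -16 → (-3,-3,-16)

-3,-3,-16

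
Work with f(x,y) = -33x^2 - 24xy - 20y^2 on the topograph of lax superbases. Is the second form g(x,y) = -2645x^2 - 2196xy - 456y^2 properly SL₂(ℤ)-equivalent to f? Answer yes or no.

D₁ = -2064, D₂ = -2064
f is negative-definite; reduce −f:
−f: flip: (33,24,20)→(20,-24,33)
−f: translate: b→16 (≡-24 mod 40), so (20,-24,33)→(20,16,29)
−f: reduced (well bottom): (20,16,29) with a≤c, −a<b≤a
flip sign back: reduced form of f is (-20,-16,-29)
g is negative-definite; reduce −g:
−g: flip: (2645,2196,456)→(456,-2196,2645)
−g: translate: b→-372 (≡-2196 mod 912), so (456,-2196,2645)→(456,-372,77)
−g: flip: (456,-372,77)→(77,372,456)
−g: translate: b→64 (≡372 mod 154), so (77,372,456)→(77,64,20)
−g: flip: (77,64,20)→(20,-64,77)
−g: translate: b→16 (≡-64 mod 40), so (20,-64,77)→(20,16,29)
−g: reduced (well bottom): (20,16,29) with a≤c, −a<b≤a
flip sign back: reduced form of g is (-20,-16,-29)
reduced forms (-20, -16, -29) vs (-20, -16, -29) ⇒ equivalent

yes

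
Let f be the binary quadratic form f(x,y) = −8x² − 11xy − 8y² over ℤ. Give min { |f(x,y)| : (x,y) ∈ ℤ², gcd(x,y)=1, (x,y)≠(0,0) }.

translate: b→-5 (≡11 mod 16), so (8,11,8)→(8,-5,5)
flip: (8,-5,5)→(5,5,8)
reduced (well bottom): (5,5,8) with a≤c, −a<b≤a
well minimum |f| = |-5| = 5 (negative-definite)

5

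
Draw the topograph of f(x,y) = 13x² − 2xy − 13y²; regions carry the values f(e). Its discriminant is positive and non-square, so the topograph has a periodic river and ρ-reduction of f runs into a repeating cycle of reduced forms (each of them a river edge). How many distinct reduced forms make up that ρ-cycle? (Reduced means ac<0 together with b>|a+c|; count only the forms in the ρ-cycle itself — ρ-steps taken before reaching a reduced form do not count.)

D = 680, ⌊√D⌋ = 26
descent: ρ → (-13,2,13)  [lands on river]
river: ρ → (13,24,-2)
river: ρ → (-2,24,13)
river: ρ → (13,2,-13)
river: ρ → (-13,24,2)
river: ρ → (2,24,-13)
ρ-cycle length = 6 (tail of 1 descent step not counted)

6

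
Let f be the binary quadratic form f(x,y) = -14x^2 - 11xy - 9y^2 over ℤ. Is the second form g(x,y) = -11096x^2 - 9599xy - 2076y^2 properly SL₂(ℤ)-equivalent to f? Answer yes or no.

D₁ = -383, D₂ = -383
f is negative-definite; reduce −f:
−f: flip: (14,11,9)→(9,-11,14)
−f: translate: b→7 (≡-11 mod 18), so (9,-11,14)→(9,7,12)
−f: reduced (well bottom): (9,7,12) with a≤c, −a<b≤a
flip sign back: reduced form of f is (-9,-7,-12)
g is negative-definite; reduce −g:
−g: flip: (11096,9599,2076)→(2076,-9599,11096)
−g: translate: b→-1295 (≡-9599 mod 4152), so (2076,-9599,11096)→(2076,-1295,202)
−g: flip: (2076,-1295,202)→(202,1295,2076)
−g: translate: b→83 (≡1295 mod 404), so (202,1295,2076)→(202,83,9)
−g: flip: (202,83,9)→(9,-83,202)
−g: translate: b→7 (≡-83 mod 18), so (9,-83,202)→(9,7,12)
−g: reduced (well bottom): (9,7,12) with a≤c, −a<b≤a
flip sign back: reduced form of g is (-9,-7,-12)
reduced forms (-9, -7, -12) vs (-9, -7, -12) ⇒ equivalent

yes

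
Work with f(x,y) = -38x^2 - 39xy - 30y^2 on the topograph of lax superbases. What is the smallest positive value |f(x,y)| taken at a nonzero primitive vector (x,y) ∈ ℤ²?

translate: b→-37 (≡39 mod 76), so (38,39,30)→(38,-37,29)
flip: (38,-37,29)→(29,37,38)
translate: b→-21 (≡37 mod 58), so (29,37,38)→(29,-21,30)
reduced (well bottom): (29,-21,30) with a≤c, −a<b≤a
well minimum |f| = |-29| = 29 (negative-definite)

29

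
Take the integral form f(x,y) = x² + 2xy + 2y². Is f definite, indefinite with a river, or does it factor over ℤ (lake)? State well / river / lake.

D = b²−4ac = 2² − 4·1·2 = -4
D < 0 ⇒ definite ⇒ every region one sign ⇒ single well

well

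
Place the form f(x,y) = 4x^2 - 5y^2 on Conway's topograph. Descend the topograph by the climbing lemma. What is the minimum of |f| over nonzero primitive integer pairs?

descent: ρ → (-5,0,4)
descent: ρ → (4,8,-1)  [lands on river]
river: ρ → (-1,8,4)
closes: descent 2, river 2
min |a| on river = 1

1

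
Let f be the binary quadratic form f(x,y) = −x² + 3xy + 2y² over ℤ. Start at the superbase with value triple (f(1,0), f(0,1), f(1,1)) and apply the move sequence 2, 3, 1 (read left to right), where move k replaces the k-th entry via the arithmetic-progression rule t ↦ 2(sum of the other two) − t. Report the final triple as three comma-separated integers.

start (-1,2,4) = (f(1,0),f(0,1),f(1,1))
replace slot 2: 2·((-1)+4) − 2 = 4 → (-1,4,4)
replace slot 3: 2·((-1)+4) − 4 = 2 → (-1,4,2)
replace slot 1: 2·(4+2) − (-1) = 13 → (13,4,2)

13,4,2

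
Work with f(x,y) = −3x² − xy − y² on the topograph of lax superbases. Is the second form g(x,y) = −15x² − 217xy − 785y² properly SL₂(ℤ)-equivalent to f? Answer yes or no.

D₁ = -11, D₂ = -11
f is negative-definite; reduce −f:
−f: flip: (3,1,1)→(1,-1,3)
−f: translate: b→1 (≡-1 mod 2), so (1,-1,3)→(1,1,3)
−f: reduced (well bottom): (1,1,3) with a≤c, −a<b≤a
flip sign back: reduced form of f is (-1,-1,-3)
g is negative-definite; reduce −g:
−g: translate: b→7 (≡217 mod 30), so (15,217,785)→(15,7,1)
−g: flip: (15,7,1)→(1,-7,15)
−g: translate: b→1 (≡-7 mod 2), so (1,-7,15)→(1,1,3)
−g: reduced (well bottom): (1,1,3) with a≤c, −a<b≤a
flip sign back: reduced form of g is (-1,-1,-3)
reduced forms (-1, -1, -3) vs (-1, -1, -3) ⇒ equivalent

yes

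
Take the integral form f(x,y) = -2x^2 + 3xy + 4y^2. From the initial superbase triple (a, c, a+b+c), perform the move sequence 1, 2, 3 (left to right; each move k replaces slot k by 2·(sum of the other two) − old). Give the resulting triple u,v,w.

start (-2,4,5) = (f(1,0),f(0,1),f(1,1))
replace slot 1: 2·(4+5) − (-2) = 20 → (20,4,5)
replace slot 2: 2·(20+5) − 4 = 46 → (20,46,5)
replace slot 3: 2·(20+46) − 5 = 127 → (20,46,127)

20,46,127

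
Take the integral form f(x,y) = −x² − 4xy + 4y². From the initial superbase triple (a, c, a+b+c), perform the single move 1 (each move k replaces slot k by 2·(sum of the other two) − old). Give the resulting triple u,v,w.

start (-1,4,-1) = (f(1,0),f(0,1),f(1,1))
replace slot 1: 2·(4+(-1)) − (-1) = 7 → (7,4,-1)

7,4,-1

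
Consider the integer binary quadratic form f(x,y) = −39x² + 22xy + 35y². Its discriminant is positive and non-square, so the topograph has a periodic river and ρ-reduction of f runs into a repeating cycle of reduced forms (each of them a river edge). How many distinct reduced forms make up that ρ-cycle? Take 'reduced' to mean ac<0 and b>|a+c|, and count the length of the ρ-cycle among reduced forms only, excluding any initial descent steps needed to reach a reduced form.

D = 5944, ⌊√D⌋ = 77
river: ρ → (35,48,-26)
river: ρ → (-26,56,27)
river: ρ → (27,52,-30)
river: ρ → (-30,68,11)
river: ρ → (11,64,-42)
river: ρ → (-42,20,33)
river: ρ → (33,46,-29)
river: ρ → (-29,70,9)
river: ρ → (9,74,-13)
river: ρ → (-13,56,54)
river: ρ → (54,52,-15)
river: ρ → (-15,68,22)
river: ρ → (22,64,-21)
river: ρ → (-21,62,25)
river: ρ → (25,38,-45)
river: ρ → (-45,52,18)
river: ρ → (18,56,-39)
river: ρ → (-39,22,35)
ρ-cycle length = 18 (tail of 0 descent steps not counted)

18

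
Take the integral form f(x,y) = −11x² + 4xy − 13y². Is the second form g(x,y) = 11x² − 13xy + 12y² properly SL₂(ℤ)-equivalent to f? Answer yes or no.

D₁ = -556, D₂ = -359
discriminants differ ⇒ not SL₂(ℤ)-equivalent

no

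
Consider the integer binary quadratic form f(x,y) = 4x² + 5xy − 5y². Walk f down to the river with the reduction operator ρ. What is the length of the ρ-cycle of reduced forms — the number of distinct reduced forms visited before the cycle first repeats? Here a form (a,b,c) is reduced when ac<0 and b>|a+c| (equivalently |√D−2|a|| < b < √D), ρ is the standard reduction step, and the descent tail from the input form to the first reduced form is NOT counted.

D = 105, ⌊√D⌋ = 10
river: ρ → (-5,5,4)
river: ρ → (4,3,-6)
river: ρ → (-6,9,1)
river: ρ → (1,9,-6)
river: ρ → (-6,3,4)
river: ρ → (4,5,-5)
ρ-cycle length = 6 (tail of 0 descent steps not counted)

6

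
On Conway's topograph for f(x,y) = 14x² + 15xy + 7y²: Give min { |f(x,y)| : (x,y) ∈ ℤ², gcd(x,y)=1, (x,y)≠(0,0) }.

translate: b→-13 (≡15 mod 28), so (14,15,7)→(14,-13,6)
flip: (14,-13,6)→(6,13,14)
translate: b→1 (≡13 mod 12), so (6,13,14)→(6,1,7)
reduced (well bottom): (6,1,7) with a≤c, −a<b≤a
well minimum = a = 6

6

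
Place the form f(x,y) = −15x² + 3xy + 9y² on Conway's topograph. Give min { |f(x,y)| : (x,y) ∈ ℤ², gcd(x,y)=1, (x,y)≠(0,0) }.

descent: ρ → (9,15,-9)  [lands on river]
river: ρ → (-9,21,3)
river: ρ → (3,21,-9)
river: ρ → (-9,15,9)
river: ρ → (9,21,-3)
river: ρ → (-3,21,9)
closes: descent 1, river 6
min |a| on river = 3

3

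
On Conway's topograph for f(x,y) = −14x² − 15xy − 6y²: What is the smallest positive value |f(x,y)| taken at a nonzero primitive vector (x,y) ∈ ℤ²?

translate: b→-13 (≡15 mod 28), so (14,15,6)→(14,-13,5)
flip: (14,-13,5)→(5,13,14)
translate: b→3 (≡13 mod 10), so (5,13,14)→(5,3,6)
reduced (well bottom): (5,3,6) with a≤c, −a<b≤a
well minimum |f| = |-5| = 5 (negative-definite)

5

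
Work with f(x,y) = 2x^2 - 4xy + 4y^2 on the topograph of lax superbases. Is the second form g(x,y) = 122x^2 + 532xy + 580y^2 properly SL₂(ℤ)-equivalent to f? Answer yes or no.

D₁ = -16, D₂ = -16
f: translate: b→0 (≡-4 mod 4), so (2,-4,4)→(2,0,2)
f: reduced (well bottom): (2,0,2) with a≤c, −a<b≤a
g: translate: b→44 (≡532 mod 244), so (122,532,580)→(122,44,4)
g: flip: (122,44,4)→(4,-44,122)
g: translate: b→4 (≡-44 mod 8), so (4,-44,122)→(4,4,2)
g: flip: (4,4,2)→(2,-4,4)
g: translate: b→0 (≡-4 mod 4), so (2,-4,4)→(2,0,2)
g: reduced (well bottom): (2,0,2) with a≤c, −a<b≤a
reduced forms (2, 0, 2) vs (2, 0, 2) ⇒ equivalent

yes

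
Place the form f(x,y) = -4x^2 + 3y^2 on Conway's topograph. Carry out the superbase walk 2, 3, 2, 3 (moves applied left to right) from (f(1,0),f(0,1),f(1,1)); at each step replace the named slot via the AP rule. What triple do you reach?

start (-4,3,-1) = (f(1,0),f(0,1),f(1,1))
replace slot 2: 2·((-4)+(-1)) − 3 = -13 → (-4,-13,-1)
replace slot 3: 2·((-4)+(-13)) − (-1) = -33 → (-4,-13,-33)
replace slot 2: 2·((-4)+(-33)) − (-13) = -61 → (-4,-61,-33)
replace slot 3: 2·((-4)+(-61)) − (-33) = -97 → (-4,-61,-97)

-4,-61,-97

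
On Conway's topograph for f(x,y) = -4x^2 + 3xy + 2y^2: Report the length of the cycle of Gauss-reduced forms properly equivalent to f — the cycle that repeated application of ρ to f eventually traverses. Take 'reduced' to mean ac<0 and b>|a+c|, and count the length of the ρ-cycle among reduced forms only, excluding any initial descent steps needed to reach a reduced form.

D = 41, ⌊√D⌋ = 6
river: ρ → (2,5,-2)
river: ρ → (-2,3,4)
river: ρ → (4,5,-1)
river: ρ → (-1,5,4)
river: ρ → (4,3,-2)
river: ρ → (-2,5,2)
river: ρ → (2,3,-4)
river: ρ → (-4,5,1)
river: ρ → (1,5,-4)
river: ρ → (-4,3,2)
ρ-cycle length = 10 (tail of 0 descent steps not counted)

10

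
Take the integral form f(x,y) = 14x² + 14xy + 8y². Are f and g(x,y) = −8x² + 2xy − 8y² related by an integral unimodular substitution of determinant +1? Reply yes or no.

D₁ = -252, D₂ = -252
f: flip: (14,14,8)→(8,-14,14)
f: translate: b→2 (≡-14 mod 16), so (8,-14,14)→(8,2,8)
f: reduced (well bottom): (8,2,8) with a≤c, −a<b≤a
g is negative-definite; reduce −g:
−g: flip: (8,-2,8)→(8,2,8)
−g: reduced (well bottom): (8,2,8) with a≤c, −a<b≤a
flip sign back: reduced form of g is (-8,-2,-8)
reduced forms (8, 2, 8) vs (-8, -2, -8) ⇒ inequivalent

no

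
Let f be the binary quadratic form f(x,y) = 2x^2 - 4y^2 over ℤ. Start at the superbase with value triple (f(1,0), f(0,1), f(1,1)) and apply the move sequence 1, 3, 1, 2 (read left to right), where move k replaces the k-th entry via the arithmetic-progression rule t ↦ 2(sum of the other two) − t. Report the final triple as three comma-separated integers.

start (2,-4,-2) = (f(1,0),f(0,1),f(1,1))
replace slot 1: 2·((-4)+(-2)) − 2 = -14 → (-14,-4,-2)
replace slot 3: 2·((-14)+(-4)) − (-2) = -34 → (-14,-4,-34)
replace slot 1: 2·((-4)+(-34)) − (-14) = -62 → (-62,-4,-34)
replace slot 2: 2·((-62)+(-34)) − (-4) = -188 → (-62,-188,-34)

-62,-188,-34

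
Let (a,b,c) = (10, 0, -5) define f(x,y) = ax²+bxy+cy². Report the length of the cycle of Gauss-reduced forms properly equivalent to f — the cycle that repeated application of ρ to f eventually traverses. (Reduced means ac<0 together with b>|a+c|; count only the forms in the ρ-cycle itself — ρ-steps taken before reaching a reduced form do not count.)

D = 200, ⌊√D⌋ = 14
descent: ρ → (-5,10,5)  [lands on river]
river: ρ → (5,10,-5)
ρ-cycle length = 2 (tail of 1 descent step not counted)

2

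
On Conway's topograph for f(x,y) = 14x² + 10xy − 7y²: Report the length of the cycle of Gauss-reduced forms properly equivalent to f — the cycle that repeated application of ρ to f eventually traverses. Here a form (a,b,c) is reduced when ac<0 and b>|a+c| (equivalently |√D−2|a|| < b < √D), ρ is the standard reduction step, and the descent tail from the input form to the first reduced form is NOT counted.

D = 492, ⌊√D⌋ = 22
river: ρ → (-7,18,6)
river: ρ → (6,18,-7)
river: ρ → (-7,10,14)
river: ρ → (14,18,-3)
river: ρ → (-3,18,14)
river: ρ → (14,10,-7)
ρ-cycle length = 6 (tail of 0 descent steps not counted)

6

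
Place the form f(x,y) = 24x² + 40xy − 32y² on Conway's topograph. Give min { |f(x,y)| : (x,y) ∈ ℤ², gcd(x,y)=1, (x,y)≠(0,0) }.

river: ρ → (-32,24,32)
river: ρ → (32,40,-24)
river: ρ → (-24,56,16)
river: ρ → (16,40,-48)
river: ρ → (-48,56,8)
river: ρ → (8,56,-48)
river: ρ → (-48,40,16)
river: ρ → (16,56,-24)
river: ρ → (-24,40,32)
river: ρ → (32,24,-32)
river: ρ → (-32,40,24)
river: ρ → (24,56,-16)
river: ρ → (-16,40,48)
river: ρ → (48,56,-8)
river: ρ → (-8,56,48)
river: ρ → (48,40,-16)
river: ρ → (-16,56,24)
river: ρ → (24,40,-32)
closes: descent 0, river 18
min |a| on river = 8

8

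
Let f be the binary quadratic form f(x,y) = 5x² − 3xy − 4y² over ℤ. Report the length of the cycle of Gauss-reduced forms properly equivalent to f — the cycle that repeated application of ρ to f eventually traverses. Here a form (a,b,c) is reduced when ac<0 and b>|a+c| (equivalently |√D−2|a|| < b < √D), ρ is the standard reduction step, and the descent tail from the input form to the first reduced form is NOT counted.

D = 89, ⌊√D⌋ = 9
descent: ρ → (-4,3,5)  [lands on river]
river: ρ → (5,7,-2)
river: ρ → (-2,9,1)
river: ρ → (1,9,-2)
river: ρ → (-2,7,5)
river: ρ → (5,3,-4)
river: ρ → (-4,5,4)
river: ρ → (4,3,-5)
river: ρ → (-5,7,2)
river: ρ → (2,9,-1)
river: ρ → (-1,9,2)
river: ρ → (2,7,-5)
river: ρ → (-5,3,4)
river: ρ → (4,5,-4)
ρ-cycle length = 14 (tail of 1 descent step not counted)

14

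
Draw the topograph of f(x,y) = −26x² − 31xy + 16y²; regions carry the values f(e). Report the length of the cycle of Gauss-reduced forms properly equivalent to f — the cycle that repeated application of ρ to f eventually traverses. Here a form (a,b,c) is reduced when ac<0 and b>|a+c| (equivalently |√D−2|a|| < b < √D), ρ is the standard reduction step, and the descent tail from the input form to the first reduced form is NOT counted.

D = 2625, ⌊√D⌋ = 51
descent: ρ → (16,31,-26)  [lands on river]
river: ρ → (-26,21,21)
river: ρ → (21,21,-26)
river: ρ → (-26,31,16)
river: ρ → (16,33,-24)
river: ρ → (-24,15,25)
river: ρ → (25,35,-14)
river: ρ → (-14,49,4)
river: ρ → (4,47,-26)
river: ρ → (-26,5,25)
river: ρ → (25,45,-6)
river: ρ → (-6,51,1)
river: ρ → (1,51,-6)
river: ρ → (-6,45,25)
river: ρ → (25,5,-26)
river: ρ → (-26,47,4)
river: ρ → (4,49,-14)
river: ρ → (-14,35,25)
river: ρ → (25,15,-24)
river: ρ → (-24,33,16)
ρ-cycle length = 20 (tail of 1 descent step not counted)

20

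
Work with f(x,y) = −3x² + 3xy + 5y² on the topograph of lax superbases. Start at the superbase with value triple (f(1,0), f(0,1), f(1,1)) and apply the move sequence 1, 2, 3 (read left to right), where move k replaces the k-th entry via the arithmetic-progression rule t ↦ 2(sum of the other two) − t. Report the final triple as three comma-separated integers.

start (-3,5,5) = (f(1,0),f(0,1),f(1,1))
replace slot 1: 2·(5+5) − (-3) = 23 → (23,5,5)
replace slot 2: 2·(23+5) − 5 = 51 → (23,51,5)
replace slot 3: 2·(23+51) − 5 = 143 → (23,51,143)

23,51,143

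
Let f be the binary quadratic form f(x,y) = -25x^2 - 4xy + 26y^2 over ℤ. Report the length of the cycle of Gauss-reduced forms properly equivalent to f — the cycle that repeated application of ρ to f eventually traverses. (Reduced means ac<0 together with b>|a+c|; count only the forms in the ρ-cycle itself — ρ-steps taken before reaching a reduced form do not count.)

D = 2616, ⌊√D⌋ = 51
descent: ρ → (26,4,-25)  [lands on river]
river: ρ → (-25,46,5)
river: ρ → (5,44,-34)
river: ρ → (-34,24,15)
river: ρ → (15,36,-22)
river: ρ → (-22,8,29)
river: ρ → (29,50,-1)
river: ρ → (-1,50,29)
river: ρ → (29,8,-22)
river: ρ → (-22,36,15)
river: ρ → (15,24,-34)
river: ρ → (-34,44,5)
river: ρ → (5,46,-25)
river: ρ → (-25,4,26)
river: ρ → (26,48,-3)
river: ρ → (-3,48,26)
ρ-cycle length = 16 (tail of 1 descent step not counted)

16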